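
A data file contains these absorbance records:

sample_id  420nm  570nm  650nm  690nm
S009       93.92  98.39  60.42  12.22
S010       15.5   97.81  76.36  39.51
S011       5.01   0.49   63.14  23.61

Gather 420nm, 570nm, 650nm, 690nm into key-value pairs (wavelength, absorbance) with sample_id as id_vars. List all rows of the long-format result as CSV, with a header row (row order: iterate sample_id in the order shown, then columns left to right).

Each (sample_id, column) pair becomes one row: 3 × 4 = 12 rows.
For example, (S009, 420nm) → absorbance=93.92.

sample_id,wavelength,absorbance
S009,420nm,93.92
S009,570nm,98.39
S009,650nm,60.42
S009,690nm,12.22
S010,420nm,15.5
S010,570nm,97.81
S010,650nm,76.36
S010,690nm,39.51
S011,420nm,5.01
S011,570nm,0.49
S011,650nm,63.14
S011,690nm,23.61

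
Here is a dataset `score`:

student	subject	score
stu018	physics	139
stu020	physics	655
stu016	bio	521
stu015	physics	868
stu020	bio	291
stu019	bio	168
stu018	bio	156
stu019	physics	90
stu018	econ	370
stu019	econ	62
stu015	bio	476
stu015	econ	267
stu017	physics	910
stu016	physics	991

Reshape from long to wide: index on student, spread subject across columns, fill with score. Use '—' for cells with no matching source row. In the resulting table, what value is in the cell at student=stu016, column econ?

No long-format row has student=stu016 and subject=econ, so the cell is —.

—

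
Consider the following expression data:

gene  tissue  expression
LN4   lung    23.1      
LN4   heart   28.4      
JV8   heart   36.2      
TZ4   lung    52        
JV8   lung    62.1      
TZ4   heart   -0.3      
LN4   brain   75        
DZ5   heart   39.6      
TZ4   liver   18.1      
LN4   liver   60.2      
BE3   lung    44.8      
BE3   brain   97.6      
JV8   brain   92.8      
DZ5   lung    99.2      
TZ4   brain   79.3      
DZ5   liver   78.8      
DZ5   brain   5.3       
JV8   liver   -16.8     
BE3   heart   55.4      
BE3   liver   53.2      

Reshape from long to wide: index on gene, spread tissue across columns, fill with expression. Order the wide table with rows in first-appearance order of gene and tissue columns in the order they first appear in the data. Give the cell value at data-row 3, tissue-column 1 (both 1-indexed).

52

With rows in first-appearance order of gene, row 3 is gene=TZ4. tissue columns in first-appearance order: lung, heart, brain, liver; column 1 is lung.
Long rows with gene=TZ4, tissue=lung: expression = 52.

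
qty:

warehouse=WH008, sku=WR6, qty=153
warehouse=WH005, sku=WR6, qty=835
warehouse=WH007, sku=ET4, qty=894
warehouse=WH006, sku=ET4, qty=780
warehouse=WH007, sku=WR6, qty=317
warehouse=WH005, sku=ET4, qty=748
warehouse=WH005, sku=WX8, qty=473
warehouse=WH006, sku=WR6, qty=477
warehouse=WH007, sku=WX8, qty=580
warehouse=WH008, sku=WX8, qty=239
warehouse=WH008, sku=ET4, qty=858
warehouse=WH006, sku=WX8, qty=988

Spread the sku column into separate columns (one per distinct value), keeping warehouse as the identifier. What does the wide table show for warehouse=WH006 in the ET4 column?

Wide layout: rows indexed by warehouse, columns are the 3 distinct sku values (WR6, ET4, WX8).
Cell (warehouse=WH006, sku=ET4) draws from the long row where warehouse=WH006 and sku=ET4, which has qty=780.

780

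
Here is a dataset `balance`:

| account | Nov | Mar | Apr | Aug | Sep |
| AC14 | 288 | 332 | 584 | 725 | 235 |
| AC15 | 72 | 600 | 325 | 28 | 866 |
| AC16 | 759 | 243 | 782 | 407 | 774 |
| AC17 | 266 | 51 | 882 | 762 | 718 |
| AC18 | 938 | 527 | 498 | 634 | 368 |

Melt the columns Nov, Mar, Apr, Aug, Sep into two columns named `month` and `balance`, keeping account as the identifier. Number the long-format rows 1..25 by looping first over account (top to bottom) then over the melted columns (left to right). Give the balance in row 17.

25 rows total (5 × 5). Row 17: index ⌊(17-1)/5⌋ = 3 into account → AC17; (17-1) mod 5 = 1 into the melted columns → Mar.
So row 17 is (AC17, Mar, 51); balance = 51.

51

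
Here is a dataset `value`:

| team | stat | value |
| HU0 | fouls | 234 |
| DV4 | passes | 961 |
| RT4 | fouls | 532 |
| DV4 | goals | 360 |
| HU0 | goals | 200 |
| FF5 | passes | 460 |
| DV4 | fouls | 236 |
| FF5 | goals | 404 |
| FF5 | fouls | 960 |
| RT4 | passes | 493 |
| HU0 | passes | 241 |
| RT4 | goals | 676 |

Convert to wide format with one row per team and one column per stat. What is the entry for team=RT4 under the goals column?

Wide layout: rows indexed by team, columns are the 3 distinct stat values (fouls, passes, goals).
Cell (team=RT4, stat=goals) draws from the long row where team=RT4 and stat=goals, which has value=676.

676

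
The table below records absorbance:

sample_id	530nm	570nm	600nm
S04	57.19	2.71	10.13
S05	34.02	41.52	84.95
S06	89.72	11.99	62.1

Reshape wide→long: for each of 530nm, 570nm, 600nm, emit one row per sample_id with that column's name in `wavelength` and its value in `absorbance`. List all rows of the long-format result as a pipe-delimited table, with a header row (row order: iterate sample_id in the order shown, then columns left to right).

Each (sample_id, column) pair becomes one row: 3 × 3 = 9 rows.
For example, (S04, 530nm) → absorbance=57.19.

| sample_id | wavelength | absorbance |
| S04 | 530nm | 57.19 |
| S04 | 570nm | 2.71 |
| S04 | 600nm | 10.13 |
| S05 | 530nm | 34.02 |
| S05 | 570nm | 41.52 |
| S05 | 600nm | 84.95 |
| S06 | 530nm | 89.72 |
| S06 | 570nm | 11.99 |
| S06 | 600nm | 62.1 |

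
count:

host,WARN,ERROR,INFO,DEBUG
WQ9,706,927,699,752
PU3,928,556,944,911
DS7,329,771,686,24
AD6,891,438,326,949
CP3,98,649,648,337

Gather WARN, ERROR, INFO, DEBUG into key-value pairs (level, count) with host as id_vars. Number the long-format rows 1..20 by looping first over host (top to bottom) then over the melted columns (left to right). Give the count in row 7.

944

20 rows total (5 × 4). Row 7: index ⌊(7-1)/4⌋ = 1 into host → PU3; (7-1) mod 4 = 2 into the melted columns → INFO.
So row 7 is (PU3, INFO, 944); count = 944.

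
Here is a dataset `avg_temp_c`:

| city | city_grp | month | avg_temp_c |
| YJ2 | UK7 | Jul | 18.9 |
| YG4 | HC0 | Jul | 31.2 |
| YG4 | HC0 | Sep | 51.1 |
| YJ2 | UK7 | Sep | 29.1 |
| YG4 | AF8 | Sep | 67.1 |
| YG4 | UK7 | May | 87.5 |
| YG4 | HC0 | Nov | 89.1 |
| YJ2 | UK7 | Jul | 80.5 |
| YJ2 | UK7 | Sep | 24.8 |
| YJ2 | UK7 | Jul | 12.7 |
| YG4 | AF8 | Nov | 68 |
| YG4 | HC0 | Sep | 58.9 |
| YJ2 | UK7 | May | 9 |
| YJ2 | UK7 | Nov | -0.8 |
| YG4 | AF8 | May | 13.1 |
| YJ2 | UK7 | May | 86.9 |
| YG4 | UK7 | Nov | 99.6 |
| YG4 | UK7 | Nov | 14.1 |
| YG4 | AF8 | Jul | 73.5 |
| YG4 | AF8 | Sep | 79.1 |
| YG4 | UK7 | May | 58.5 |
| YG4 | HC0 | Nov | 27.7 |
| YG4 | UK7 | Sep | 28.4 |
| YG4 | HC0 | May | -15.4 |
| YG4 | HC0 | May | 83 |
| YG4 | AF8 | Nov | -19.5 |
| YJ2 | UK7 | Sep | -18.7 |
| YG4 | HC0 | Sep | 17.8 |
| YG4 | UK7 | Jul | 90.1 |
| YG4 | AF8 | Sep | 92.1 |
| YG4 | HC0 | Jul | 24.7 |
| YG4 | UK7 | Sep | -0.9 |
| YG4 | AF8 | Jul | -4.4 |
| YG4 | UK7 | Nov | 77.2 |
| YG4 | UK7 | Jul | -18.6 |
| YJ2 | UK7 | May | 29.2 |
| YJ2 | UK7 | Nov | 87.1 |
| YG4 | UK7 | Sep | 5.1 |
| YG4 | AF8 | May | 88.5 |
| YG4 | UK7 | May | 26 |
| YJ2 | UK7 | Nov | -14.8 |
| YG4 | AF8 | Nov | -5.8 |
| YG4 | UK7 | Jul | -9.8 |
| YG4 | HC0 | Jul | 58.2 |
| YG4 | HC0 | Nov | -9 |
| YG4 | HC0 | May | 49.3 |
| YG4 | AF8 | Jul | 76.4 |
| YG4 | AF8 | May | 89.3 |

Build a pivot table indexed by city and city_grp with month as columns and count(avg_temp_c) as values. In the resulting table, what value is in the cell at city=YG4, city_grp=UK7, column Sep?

3

Rows with city=YG4, city_grp=UK7 and month=Sep: avg_temp_c values are 28.4, -0.9, 5.1.
3 rows match — count = 3.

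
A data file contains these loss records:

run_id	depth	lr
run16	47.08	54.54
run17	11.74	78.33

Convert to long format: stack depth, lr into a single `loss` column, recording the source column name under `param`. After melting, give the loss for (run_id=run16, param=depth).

47.08

Unpivoting turns each (run_id, wide-column) pair into one long row.
The wide cell at row run16, column depth holds 47.08, so the long row (run16, depth) has loss=47.08.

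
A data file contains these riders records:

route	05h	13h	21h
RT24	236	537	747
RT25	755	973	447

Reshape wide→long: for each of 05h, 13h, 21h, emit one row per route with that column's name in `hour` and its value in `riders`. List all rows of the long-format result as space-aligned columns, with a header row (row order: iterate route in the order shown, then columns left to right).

Each (route, column) pair becomes one row: 2 × 3 = 6 rows.
For example, (RT24, 05h) → riders=236.

route  hour  riders
RT24   05h   236   
RT24   13h   537   
RT24   21h   747   
RT25   05h   755   
RT25   13h   973   
RT25   21h   447   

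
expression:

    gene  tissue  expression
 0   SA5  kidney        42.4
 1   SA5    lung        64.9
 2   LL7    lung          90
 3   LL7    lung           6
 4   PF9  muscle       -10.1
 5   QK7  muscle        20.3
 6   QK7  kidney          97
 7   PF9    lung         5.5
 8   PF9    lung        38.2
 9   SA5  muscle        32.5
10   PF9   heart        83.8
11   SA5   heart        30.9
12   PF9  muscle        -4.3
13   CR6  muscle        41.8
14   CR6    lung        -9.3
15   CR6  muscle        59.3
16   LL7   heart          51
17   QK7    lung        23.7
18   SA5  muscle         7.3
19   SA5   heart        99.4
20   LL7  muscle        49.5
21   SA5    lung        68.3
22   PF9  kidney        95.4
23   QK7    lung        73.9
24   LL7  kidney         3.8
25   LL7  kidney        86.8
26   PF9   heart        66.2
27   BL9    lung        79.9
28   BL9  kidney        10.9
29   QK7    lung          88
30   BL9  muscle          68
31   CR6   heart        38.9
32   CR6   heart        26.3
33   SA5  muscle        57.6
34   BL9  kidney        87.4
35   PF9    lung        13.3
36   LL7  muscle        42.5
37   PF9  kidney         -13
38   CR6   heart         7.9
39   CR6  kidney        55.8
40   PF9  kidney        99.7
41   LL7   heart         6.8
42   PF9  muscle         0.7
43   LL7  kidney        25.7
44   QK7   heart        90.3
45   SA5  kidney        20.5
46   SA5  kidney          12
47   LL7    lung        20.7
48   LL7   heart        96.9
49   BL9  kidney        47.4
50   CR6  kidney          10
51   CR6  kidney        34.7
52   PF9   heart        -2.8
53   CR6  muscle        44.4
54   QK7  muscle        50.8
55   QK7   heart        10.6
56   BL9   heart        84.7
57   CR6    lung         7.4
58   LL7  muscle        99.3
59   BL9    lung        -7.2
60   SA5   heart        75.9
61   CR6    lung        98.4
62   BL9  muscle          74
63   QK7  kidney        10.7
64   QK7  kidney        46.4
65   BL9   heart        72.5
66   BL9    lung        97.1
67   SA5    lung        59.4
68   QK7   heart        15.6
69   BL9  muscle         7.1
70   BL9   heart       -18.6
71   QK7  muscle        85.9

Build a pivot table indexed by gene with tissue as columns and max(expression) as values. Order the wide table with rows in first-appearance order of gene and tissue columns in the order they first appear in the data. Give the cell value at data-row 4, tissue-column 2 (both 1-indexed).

88

With rows in first-appearance order of gene, row 4 is gene=QK7. tissue columns in first-appearance order: kidney, lung, muscle, heart; column 2 is lung.
Long rows with gene=QK7, tissue=lung: max(23.7, 73.9, 88) = 88.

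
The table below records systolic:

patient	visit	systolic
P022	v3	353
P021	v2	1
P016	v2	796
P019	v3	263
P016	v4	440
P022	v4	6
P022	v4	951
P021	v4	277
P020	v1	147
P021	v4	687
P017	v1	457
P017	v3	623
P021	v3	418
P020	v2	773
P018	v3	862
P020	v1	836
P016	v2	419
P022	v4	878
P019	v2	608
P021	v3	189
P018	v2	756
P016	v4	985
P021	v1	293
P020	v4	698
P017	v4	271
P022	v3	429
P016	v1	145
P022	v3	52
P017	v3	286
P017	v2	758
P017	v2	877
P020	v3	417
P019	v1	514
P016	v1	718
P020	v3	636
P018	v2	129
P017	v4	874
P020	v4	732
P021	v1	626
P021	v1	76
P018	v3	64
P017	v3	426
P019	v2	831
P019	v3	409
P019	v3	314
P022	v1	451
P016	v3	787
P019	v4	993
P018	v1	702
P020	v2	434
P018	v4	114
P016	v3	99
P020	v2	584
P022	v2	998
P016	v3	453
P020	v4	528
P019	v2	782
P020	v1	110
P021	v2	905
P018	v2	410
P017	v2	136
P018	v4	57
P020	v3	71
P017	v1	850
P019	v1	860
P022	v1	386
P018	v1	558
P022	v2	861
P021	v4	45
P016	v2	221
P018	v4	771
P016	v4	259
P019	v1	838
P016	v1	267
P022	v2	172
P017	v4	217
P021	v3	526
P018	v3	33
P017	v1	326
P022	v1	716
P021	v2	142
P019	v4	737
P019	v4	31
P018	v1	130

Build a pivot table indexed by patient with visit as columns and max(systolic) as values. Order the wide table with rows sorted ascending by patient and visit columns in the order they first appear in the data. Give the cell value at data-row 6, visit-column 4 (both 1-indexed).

With rows sorted ascending by patient, row 6 is patient=P021. visit columns in first-appearance order: v3, v2, v4, v1; column 4 is v1.
Long rows with patient=P021, visit=v1: max(293, 626, 76) = 626.

626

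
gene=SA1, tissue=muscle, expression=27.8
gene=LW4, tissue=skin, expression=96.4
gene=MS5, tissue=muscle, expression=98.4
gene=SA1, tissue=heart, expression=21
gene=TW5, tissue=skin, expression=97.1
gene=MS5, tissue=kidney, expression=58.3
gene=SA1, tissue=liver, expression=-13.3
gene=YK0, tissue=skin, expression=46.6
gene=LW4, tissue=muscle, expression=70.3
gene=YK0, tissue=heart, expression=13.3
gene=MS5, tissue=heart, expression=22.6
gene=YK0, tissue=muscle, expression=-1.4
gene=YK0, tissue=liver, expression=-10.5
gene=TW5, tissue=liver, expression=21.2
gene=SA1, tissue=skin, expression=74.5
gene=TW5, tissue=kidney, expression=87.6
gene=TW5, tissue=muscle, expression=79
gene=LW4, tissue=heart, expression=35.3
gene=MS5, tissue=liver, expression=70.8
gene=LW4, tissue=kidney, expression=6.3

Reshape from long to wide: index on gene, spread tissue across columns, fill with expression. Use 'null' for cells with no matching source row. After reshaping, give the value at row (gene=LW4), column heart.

35.3

The long row with gene=LW4, tissue=heart has expression=35.3.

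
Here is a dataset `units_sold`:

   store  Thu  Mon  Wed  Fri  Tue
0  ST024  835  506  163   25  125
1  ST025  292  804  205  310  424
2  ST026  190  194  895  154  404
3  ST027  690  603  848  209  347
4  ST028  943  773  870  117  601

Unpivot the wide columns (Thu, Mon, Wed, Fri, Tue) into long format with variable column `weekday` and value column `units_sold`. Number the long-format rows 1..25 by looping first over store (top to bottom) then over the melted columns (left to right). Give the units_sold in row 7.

25 rows total (5 × 5). Row 7: index ⌊(7-1)/5⌋ = 1 into store → ST025; (7-1) mod 5 = 1 into the melted columns → Mon.
So row 7 is (ST025, Mon, 804); units_sold = 804.

804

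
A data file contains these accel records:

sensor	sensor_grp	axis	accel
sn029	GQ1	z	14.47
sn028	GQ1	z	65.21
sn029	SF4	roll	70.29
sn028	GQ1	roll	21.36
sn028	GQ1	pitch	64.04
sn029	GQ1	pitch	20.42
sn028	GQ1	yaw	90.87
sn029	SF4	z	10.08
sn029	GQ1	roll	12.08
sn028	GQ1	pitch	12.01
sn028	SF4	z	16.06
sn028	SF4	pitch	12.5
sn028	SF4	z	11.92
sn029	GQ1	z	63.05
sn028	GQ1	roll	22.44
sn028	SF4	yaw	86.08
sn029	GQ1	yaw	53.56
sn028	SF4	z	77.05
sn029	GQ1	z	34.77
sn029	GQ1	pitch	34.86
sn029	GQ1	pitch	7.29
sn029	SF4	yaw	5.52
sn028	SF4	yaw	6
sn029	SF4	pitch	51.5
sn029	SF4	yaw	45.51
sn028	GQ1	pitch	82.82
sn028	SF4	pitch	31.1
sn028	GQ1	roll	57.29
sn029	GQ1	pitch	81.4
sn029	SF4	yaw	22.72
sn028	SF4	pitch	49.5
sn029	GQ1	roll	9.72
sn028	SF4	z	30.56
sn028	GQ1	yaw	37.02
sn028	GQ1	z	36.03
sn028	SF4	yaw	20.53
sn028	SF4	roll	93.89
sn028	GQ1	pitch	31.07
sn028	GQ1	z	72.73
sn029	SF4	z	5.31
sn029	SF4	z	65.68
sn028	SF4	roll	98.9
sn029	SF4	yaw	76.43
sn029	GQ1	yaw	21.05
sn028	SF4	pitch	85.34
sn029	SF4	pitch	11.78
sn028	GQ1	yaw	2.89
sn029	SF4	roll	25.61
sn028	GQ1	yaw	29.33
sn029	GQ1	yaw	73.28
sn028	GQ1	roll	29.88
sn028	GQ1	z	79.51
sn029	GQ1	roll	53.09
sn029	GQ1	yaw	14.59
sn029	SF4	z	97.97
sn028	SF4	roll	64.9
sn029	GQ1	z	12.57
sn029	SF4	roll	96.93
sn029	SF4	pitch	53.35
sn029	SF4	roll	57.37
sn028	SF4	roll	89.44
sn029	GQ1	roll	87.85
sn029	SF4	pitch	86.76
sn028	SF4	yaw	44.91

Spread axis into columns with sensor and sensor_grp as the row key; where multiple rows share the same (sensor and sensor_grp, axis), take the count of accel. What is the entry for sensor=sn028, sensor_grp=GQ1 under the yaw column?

4

Rows with sensor=sn028, sensor_grp=GQ1 and axis=yaw: accel values are 90.87, 37.02, 2.89, 29.33.
4 rows match — count = 4.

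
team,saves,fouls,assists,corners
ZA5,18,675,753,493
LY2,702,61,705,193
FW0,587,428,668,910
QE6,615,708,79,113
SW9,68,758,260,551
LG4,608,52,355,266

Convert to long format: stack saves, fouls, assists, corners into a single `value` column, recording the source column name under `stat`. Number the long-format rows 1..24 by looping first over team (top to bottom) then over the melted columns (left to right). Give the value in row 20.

24 rows total (6 × 4). Row 20: index ⌊(20-1)/4⌋ = 4 into team → SW9; (20-1) mod 4 = 3 into the melted columns → corners.
So row 20 is (SW9, corners, 551); value = 551.

551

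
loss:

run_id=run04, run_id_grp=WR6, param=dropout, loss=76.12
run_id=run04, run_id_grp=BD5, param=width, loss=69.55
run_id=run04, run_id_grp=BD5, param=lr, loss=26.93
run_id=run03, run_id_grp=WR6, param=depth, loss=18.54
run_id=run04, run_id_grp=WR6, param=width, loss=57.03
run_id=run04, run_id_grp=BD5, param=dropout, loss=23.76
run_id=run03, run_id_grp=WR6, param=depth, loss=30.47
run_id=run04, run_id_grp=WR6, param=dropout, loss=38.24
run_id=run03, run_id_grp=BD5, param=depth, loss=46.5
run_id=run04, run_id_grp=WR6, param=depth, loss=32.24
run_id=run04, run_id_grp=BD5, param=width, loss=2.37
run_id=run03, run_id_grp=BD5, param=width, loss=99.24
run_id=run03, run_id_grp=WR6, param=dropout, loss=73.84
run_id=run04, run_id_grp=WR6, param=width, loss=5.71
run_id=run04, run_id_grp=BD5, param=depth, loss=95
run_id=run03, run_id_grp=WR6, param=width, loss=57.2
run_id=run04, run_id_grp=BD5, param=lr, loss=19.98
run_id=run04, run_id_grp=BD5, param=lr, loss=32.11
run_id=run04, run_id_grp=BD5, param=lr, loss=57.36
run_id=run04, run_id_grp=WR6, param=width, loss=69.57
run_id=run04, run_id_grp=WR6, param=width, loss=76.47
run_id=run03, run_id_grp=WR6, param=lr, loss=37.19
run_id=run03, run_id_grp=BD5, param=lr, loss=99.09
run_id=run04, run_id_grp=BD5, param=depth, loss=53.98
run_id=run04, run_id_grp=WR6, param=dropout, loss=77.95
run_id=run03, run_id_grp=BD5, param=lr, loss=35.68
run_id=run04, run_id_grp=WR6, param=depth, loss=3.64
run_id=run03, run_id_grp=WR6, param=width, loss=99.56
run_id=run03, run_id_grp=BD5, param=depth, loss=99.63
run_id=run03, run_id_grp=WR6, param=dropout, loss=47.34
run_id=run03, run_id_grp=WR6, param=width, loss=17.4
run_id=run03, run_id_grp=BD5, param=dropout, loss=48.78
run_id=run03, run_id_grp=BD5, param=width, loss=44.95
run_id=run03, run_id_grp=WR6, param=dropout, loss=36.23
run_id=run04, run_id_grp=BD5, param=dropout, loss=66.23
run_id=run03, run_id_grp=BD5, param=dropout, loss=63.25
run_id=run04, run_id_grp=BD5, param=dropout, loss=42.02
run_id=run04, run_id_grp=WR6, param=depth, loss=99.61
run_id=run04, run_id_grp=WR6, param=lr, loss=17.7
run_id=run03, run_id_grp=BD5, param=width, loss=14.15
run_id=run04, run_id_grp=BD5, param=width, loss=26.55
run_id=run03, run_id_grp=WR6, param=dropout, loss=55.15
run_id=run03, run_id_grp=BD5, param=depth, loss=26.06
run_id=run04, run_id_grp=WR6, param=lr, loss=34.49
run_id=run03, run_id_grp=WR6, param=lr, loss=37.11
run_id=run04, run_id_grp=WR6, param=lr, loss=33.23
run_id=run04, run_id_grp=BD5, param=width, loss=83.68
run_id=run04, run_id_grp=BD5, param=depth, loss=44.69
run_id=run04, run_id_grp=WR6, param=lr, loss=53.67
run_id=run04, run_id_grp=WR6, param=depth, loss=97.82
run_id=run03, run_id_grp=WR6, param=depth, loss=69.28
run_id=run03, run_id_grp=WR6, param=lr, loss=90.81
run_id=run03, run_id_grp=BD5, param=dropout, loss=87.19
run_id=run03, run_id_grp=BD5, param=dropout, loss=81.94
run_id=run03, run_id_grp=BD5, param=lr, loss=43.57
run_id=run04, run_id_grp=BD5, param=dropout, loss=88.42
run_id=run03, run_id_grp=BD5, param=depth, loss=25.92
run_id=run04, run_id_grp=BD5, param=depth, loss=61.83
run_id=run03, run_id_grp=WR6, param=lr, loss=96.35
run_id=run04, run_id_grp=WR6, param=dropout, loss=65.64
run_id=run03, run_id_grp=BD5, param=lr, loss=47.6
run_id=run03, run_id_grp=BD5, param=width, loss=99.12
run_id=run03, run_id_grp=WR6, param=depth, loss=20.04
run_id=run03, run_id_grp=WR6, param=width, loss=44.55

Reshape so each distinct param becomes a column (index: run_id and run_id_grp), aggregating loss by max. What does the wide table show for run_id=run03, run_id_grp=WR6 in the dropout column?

Rows with run_id=run03, run_id_grp=WR6 and param=dropout: loss values are 73.84, 47.34, 36.23, 55.15.
max(73.84, 47.34, 36.23, 55.15) = 73.84.

73.84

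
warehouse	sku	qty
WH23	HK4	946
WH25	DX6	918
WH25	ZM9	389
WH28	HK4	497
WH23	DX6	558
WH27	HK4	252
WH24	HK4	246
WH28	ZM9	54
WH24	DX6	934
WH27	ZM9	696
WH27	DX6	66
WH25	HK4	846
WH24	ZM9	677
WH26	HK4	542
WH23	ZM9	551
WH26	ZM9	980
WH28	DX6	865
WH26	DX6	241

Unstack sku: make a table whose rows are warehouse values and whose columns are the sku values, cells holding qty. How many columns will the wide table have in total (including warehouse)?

1 column for warehouse plus 3 distinct sku values → 4 columns.

4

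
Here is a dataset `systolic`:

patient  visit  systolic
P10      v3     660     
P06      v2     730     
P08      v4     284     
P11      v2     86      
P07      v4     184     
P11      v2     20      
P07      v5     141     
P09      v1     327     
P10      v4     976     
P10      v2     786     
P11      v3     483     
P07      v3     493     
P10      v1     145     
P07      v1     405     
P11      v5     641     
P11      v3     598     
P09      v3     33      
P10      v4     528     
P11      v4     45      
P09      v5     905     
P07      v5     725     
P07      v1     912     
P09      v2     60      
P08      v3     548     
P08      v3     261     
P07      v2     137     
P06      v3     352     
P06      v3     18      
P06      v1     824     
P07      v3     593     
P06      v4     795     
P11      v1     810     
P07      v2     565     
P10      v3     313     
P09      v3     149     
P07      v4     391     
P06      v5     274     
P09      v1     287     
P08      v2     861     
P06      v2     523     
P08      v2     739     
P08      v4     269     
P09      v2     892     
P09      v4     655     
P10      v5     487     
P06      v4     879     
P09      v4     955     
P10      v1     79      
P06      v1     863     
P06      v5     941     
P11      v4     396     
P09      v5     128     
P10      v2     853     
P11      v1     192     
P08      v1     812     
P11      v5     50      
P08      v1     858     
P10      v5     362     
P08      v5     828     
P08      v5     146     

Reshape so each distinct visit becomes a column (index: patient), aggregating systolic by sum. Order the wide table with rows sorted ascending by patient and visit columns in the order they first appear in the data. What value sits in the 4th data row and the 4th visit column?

With rows sorted ascending by patient, row 4 is patient=P09. visit columns in first-appearance order: v3, v2, v4, v5, v1; column 4 is v5.
Long rows with patient=P09, visit=v5: 905 + 128 = 1033.

1033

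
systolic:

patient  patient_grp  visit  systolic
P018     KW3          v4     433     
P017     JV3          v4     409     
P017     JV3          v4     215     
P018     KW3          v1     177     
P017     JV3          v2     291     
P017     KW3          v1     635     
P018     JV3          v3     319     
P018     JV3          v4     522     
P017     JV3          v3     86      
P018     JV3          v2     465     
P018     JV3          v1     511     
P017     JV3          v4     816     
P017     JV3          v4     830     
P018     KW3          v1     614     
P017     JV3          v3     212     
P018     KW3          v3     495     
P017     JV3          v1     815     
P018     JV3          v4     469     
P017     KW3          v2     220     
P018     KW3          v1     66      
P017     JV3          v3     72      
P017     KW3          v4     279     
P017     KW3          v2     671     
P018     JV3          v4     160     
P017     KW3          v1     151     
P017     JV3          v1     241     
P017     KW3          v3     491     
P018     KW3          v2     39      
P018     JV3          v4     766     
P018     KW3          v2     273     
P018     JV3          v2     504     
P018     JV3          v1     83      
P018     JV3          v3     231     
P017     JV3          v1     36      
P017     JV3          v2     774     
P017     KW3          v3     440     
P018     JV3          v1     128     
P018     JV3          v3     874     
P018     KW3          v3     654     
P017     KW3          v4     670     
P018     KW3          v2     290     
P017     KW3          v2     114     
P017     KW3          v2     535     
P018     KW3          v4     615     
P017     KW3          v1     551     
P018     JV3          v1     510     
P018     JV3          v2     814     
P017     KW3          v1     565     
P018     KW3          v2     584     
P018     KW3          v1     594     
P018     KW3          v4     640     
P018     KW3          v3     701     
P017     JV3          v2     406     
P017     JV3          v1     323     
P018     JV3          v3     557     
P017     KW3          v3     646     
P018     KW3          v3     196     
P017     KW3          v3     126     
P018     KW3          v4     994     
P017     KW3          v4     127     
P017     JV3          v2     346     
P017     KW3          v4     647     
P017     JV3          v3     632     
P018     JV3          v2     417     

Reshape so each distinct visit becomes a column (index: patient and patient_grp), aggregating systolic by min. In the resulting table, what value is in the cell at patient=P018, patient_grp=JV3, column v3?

231

Rows with patient=P018, patient_grp=JV3 and visit=v3: systolic values are 319, 231, 874, 557.
min(319, 231, 874, 557) = 231.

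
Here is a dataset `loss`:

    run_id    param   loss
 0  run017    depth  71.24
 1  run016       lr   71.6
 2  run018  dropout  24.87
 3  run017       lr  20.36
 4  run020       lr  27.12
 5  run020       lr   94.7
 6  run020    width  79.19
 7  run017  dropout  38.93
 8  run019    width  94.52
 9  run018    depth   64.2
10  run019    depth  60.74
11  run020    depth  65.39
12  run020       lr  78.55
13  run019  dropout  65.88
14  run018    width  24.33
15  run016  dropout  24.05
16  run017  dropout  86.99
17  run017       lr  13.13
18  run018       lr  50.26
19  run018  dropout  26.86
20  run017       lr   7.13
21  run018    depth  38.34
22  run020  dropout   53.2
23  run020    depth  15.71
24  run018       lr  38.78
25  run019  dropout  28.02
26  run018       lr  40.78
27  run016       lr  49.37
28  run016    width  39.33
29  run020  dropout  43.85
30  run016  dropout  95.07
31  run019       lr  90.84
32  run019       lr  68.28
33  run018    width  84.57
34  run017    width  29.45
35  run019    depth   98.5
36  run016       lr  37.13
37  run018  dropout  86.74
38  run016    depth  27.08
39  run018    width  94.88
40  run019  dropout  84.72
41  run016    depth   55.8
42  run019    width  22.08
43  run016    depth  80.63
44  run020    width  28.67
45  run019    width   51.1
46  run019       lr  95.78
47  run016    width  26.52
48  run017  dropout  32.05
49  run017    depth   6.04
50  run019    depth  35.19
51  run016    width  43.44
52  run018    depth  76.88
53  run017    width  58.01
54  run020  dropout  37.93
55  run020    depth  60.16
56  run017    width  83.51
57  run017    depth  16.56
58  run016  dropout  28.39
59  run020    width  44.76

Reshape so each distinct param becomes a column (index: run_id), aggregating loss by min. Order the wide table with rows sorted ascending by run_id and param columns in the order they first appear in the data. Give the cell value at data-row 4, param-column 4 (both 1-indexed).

With rows sorted ascending by run_id, row 4 is run_id=run019. param columns in first-appearance order: depth, lr, dropout, width; column 4 is width.
Long rows with run_id=run019, param=width: min(94.52, 22.08, 51.1) = 22.08.

22.08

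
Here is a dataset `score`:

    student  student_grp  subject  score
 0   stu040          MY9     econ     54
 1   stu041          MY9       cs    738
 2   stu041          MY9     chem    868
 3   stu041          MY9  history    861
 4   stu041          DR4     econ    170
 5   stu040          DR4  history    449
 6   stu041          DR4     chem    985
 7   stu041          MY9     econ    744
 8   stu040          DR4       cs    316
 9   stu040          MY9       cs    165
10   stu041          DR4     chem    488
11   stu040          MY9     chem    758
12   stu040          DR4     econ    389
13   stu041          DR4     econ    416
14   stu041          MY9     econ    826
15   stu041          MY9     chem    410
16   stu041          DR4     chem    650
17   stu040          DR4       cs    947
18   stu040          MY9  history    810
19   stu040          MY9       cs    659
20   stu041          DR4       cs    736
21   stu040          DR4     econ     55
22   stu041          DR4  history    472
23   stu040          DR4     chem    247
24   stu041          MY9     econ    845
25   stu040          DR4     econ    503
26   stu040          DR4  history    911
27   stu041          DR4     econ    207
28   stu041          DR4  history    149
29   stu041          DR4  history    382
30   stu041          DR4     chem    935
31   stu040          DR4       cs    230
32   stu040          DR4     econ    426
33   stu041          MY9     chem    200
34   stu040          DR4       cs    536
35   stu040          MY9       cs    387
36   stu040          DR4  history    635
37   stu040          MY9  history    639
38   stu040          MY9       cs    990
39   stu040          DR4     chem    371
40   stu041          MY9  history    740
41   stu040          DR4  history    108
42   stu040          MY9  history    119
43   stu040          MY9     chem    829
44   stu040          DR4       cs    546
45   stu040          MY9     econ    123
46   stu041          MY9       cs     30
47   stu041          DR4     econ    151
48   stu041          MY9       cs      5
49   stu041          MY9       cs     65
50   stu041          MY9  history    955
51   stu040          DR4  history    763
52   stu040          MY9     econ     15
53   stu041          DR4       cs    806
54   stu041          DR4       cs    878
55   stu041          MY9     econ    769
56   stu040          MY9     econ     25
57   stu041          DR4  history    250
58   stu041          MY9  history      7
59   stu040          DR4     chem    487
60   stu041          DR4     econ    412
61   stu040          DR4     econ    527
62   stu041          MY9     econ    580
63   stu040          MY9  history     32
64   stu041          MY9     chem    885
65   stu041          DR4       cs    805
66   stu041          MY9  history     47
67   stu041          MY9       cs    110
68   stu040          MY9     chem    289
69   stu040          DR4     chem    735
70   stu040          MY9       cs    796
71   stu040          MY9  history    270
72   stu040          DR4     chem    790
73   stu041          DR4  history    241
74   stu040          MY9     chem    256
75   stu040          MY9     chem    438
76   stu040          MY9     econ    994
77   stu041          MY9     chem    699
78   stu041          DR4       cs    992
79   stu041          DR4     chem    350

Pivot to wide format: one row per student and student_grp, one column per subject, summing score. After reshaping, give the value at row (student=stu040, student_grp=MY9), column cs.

Rows with student=stu040, student_grp=MY9 and subject=cs: score values are 165, 659, 387, 990, 796.
165 + 659 + 387 + 990 + 796 = 2997.

2997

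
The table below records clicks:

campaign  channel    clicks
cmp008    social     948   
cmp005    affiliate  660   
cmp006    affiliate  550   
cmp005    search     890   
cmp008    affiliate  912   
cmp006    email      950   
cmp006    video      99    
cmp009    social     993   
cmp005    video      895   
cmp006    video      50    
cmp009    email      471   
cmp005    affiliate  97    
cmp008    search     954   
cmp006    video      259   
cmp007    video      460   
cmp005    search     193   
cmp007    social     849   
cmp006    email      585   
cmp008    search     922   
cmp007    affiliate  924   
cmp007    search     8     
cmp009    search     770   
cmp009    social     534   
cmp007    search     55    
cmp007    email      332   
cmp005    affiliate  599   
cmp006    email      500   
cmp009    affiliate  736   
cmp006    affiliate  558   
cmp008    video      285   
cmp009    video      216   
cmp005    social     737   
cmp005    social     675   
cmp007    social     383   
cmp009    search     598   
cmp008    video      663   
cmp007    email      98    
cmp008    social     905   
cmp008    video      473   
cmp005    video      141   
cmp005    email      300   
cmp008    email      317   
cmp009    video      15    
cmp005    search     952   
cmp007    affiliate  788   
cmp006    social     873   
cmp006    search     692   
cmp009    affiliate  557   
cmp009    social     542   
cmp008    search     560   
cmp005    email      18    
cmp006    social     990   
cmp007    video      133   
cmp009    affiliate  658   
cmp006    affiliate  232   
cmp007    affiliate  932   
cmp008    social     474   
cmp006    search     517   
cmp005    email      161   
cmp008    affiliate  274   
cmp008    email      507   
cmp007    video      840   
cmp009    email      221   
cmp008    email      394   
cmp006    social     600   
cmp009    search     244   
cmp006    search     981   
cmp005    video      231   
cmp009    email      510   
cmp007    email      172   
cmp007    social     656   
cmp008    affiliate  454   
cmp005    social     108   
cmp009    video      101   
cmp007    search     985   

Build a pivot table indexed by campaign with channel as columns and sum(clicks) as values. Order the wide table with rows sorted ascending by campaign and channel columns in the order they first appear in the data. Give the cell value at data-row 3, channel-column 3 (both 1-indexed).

1048

With rows sorted ascending by campaign, row 3 is campaign=cmp007. channel columns in first-appearance order: social, affiliate, search, email, video; column 3 is search.
Long rows with campaign=cmp007, channel=search: 8 + 55 + 985 = 1048.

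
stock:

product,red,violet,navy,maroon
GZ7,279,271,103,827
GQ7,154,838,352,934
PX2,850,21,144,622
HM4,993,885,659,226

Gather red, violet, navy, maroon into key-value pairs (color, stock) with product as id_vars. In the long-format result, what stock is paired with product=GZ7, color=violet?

271

Unpivoting turns each (product, wide-column) pair into one long row.
The wide cell at row GZ7, column violet holds 271, so the long row (GZ7, violet) has stock=271.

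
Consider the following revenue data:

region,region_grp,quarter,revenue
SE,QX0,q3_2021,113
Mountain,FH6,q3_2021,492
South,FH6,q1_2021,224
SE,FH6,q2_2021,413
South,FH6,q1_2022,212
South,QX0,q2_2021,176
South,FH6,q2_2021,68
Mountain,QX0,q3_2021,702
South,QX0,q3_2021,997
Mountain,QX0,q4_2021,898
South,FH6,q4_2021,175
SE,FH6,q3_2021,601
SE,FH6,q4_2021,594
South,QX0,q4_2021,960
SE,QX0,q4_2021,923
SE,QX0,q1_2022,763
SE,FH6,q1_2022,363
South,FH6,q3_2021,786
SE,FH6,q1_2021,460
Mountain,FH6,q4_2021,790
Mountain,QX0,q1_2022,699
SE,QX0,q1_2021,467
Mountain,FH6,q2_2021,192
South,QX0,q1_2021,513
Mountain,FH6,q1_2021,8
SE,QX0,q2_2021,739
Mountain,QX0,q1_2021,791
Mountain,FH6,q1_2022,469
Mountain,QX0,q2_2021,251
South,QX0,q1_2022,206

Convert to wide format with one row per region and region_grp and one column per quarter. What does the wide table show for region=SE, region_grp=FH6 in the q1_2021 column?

460

Wide layout: rows indexed by region and region_grp, columns are the 5 distinct quarter values (q3_2021, q1_2021, q2_2021, q1_2022, q4_2021).
Cell (region=SE, region_grp=FH6, quarter=q1_2021) draws from the long row where region=SE, region_grp=FH6 and quarter=q1_2021, which has revenue=460.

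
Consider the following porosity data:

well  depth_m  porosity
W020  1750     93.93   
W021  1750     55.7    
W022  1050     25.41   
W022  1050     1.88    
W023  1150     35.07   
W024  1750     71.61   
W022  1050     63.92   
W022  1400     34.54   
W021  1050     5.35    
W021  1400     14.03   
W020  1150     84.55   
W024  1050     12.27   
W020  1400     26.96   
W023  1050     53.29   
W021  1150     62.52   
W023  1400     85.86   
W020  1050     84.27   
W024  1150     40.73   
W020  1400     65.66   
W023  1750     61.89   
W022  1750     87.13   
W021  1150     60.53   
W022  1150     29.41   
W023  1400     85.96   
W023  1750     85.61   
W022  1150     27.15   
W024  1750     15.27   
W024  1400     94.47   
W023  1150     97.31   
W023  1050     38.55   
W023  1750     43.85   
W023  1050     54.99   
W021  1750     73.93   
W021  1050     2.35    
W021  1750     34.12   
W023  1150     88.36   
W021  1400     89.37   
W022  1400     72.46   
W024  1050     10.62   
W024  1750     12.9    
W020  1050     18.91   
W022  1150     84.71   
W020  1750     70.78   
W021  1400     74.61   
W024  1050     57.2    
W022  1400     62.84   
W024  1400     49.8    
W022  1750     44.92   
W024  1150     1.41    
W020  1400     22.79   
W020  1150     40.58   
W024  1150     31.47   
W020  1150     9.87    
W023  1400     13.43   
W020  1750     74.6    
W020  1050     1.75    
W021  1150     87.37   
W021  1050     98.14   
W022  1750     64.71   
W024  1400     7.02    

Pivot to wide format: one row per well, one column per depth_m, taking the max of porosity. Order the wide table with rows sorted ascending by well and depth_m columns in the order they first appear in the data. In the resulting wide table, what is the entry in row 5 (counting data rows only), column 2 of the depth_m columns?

57.2

With rows sorted ascending by well, row 5 is well=W024. depth_m columns in first-appearance order: 1750, 1050, 1150, 1400; column 2 is 1050.
Long rows with well=W024, depth_m=1050: max(12.27, 10.62, 57.2) = 57.2.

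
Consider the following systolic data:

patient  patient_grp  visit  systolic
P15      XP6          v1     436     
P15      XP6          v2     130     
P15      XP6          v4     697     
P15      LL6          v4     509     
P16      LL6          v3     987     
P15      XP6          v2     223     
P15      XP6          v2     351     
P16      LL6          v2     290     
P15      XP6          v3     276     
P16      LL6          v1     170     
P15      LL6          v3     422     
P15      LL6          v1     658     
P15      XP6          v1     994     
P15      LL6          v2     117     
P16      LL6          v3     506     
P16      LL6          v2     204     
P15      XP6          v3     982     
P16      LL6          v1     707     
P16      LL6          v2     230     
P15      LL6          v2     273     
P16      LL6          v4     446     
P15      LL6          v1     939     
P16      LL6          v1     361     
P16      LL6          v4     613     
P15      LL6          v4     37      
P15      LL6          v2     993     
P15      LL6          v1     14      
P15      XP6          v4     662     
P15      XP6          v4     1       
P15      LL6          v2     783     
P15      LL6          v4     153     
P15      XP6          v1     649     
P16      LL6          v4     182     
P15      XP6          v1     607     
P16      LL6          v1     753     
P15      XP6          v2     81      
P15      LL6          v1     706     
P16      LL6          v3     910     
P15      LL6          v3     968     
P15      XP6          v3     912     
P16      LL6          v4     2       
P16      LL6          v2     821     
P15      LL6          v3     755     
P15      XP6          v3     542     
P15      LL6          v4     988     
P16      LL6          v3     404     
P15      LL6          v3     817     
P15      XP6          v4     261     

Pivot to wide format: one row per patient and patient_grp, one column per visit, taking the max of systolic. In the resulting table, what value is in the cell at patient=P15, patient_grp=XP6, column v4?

Rows with patient=P15, patient_grp=XP6 and visit=v4: systolic values are 697, 662, 1, 261.
max(697, 662, 1, 261) = 697.

697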